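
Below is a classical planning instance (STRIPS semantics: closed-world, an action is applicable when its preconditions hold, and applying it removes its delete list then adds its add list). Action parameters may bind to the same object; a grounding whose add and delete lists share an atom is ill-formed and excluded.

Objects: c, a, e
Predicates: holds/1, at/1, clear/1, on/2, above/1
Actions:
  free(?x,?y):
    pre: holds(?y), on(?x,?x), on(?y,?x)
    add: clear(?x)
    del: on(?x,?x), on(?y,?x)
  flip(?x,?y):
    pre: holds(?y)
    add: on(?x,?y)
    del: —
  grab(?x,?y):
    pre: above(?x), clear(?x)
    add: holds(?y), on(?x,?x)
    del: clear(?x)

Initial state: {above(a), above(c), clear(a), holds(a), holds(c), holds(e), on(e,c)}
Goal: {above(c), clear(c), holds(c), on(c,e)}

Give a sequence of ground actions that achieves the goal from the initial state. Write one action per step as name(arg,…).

1. flip(c,c)  →  {above(a), above(c), clear(a), holds(a), holds(c), holds(e), on(c,c), on(e,c)}
2. free(c,c)  →  {above(a), above(c), clear(a), clear(c), holds(a), holds(c), holds(e), on(e,c)}
3. flip(c,e)  →  {above(a), above(c), clear(a), clear(c), holds(a), holds(c), holds(e), on(c,e), on(e,c)}

flip(c,c); free(c,c); flip(c,e)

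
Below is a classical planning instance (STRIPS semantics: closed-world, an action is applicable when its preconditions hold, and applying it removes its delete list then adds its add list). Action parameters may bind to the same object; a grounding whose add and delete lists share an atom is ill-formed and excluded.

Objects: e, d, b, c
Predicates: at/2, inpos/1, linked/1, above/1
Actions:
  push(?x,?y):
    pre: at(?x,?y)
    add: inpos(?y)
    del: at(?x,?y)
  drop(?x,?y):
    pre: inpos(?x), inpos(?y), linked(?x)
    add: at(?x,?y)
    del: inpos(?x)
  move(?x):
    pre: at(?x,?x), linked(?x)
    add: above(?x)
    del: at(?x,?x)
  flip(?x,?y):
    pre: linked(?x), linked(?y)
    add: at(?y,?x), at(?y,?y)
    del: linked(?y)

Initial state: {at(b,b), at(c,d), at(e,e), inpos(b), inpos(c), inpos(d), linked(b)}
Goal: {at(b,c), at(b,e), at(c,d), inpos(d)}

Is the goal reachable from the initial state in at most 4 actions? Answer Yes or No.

1. push(e,e)  →  {at(b,b), at(c,d), inpos(b), inpos(c), inpos(d), inpos(e), linked(b)}
2. drop(b,e)  →  {at(b,b), at(b,e), at(c,d), inpos(c), inpos(d), inpos(e), linked(b)}
3. push(b,b)  →  {at(b,e), at(c,d), inpos(b), inpos(c), inpos(d), inpos(e), linked(b)}
4. drop(b,c)  →  {at(b,c), at(b,e), at(c,d), inpos(c), inpos(d), inpos(e), linked(b)}
optimal plan length = 4; 4 ≤ 4

Yes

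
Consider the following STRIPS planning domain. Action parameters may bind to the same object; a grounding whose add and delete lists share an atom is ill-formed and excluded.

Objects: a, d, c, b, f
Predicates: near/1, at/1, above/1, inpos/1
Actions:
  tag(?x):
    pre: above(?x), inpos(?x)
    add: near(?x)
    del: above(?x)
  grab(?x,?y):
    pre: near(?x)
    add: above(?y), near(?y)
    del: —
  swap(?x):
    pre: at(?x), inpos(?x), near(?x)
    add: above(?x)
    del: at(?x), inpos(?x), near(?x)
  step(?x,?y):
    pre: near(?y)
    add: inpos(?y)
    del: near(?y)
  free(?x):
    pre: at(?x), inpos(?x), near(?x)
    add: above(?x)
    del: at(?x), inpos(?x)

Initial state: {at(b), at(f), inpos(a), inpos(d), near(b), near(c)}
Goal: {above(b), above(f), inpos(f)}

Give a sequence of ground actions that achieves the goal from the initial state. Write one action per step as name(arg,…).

1. grab(c,b)  →  {above(b), at(b), at(f), inpos(a), inpos(d), near(b), near(c)}
2. grab(c,f)  →  {above(b), above(f), at(b), at(f), inpos(a), inpos(d), near(b), near(c), near(f)}
3. step(a,f)  →  {above(b), above(f), at(b), at(f), inpos(a), inpos(d), inpos(f), near(b), near(c)}

grab(c,b); grab(c,f); step(a,f)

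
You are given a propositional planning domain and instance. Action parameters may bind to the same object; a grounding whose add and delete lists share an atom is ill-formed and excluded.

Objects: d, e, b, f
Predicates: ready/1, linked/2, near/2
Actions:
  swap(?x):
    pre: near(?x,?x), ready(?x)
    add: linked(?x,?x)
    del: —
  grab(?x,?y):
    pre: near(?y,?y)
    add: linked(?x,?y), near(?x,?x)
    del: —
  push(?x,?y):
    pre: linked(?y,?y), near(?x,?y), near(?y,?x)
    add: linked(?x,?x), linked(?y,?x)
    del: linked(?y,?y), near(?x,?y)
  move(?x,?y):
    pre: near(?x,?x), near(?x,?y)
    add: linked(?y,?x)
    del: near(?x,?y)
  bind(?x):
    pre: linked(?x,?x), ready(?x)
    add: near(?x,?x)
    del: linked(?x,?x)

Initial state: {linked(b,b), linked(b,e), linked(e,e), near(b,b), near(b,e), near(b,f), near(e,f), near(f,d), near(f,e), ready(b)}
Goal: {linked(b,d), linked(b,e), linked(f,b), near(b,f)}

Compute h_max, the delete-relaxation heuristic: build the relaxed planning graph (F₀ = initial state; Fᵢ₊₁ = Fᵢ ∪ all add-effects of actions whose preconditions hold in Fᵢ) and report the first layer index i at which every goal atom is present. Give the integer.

F0 = init (10 atoms)
F1 = F0 ∪ {linked(d,b), linked(e,b), linked(e,f), linked(f,b), linked(f,f), near(d,d), near(e,e), near(f,f)}  (18 atoms)
F2 = F1 ∪ {linked(b,d), linked(b,f), linked(d,d), linked(d,e), linked(d,f), linked(e,d), linked(f,d), linked(f,e)}  (26 atoms)
goal ⊆ F2  ⇒  h_max = 2

2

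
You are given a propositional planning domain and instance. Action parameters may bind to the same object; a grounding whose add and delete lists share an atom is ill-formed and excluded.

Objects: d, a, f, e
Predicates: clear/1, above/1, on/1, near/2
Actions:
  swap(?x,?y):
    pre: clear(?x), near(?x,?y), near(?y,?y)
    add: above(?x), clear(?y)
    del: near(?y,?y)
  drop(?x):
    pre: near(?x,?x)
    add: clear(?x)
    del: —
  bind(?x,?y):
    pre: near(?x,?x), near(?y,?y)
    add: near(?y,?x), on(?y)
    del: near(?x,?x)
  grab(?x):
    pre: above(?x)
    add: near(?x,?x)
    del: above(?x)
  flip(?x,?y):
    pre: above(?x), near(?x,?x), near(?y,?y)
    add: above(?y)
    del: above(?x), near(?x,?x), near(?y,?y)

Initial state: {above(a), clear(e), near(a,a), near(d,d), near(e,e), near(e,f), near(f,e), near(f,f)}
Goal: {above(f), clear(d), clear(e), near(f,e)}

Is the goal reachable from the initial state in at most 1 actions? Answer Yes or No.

No

1. drop(d)  →  {above(a), clear(d), clear(e), near(a,a), near(d,d), near(e,e), near(e,f), near(f,e), near(f,f)}
2. flip(a,f)  →  {above(f), clear(d), clear(e), near(d,d), near(e,e), near(e,f), near(f,e)}
optimal plan length = 2; 2 > 1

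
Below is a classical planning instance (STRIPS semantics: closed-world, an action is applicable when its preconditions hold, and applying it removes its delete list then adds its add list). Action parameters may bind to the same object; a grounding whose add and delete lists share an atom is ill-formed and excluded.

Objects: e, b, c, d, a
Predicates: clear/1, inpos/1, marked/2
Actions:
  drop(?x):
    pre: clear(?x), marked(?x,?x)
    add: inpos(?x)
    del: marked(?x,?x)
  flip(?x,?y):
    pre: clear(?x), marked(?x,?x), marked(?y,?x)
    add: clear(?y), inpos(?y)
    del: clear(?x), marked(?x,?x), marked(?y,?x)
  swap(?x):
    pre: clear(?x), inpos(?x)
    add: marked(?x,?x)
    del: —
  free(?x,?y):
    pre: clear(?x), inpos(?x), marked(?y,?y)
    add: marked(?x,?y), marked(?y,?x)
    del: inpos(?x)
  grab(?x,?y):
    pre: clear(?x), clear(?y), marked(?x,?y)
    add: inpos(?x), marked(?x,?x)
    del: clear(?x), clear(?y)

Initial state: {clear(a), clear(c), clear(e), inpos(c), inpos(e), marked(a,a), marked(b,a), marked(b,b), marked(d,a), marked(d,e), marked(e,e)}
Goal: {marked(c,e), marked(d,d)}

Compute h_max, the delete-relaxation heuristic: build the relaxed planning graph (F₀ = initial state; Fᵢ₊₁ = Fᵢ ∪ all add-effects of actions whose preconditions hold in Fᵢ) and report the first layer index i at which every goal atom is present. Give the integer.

F0 = init (11 atoms)
F1 = F0 ∪ {clear(b), clear(d), inpos(a), inpos(b), inpos(d), marked(a,c), marked(a,e), marked(b,c), marked(b,e), marked(c,a), marked(c,b), marked(c,c), marked(c,e), marked(e,a), marked(e,b), marked(e,c)}  (27 atoms)
F2 = F1 ∪ {marked(a,b), marked(a,d), marked(b,d), marked(c,d), marked(d,b), marked(d,c), marked(d,d), marked(e,d)}  (35 atoms)
goal ⊆ F2  ⇒  h_max = 2

2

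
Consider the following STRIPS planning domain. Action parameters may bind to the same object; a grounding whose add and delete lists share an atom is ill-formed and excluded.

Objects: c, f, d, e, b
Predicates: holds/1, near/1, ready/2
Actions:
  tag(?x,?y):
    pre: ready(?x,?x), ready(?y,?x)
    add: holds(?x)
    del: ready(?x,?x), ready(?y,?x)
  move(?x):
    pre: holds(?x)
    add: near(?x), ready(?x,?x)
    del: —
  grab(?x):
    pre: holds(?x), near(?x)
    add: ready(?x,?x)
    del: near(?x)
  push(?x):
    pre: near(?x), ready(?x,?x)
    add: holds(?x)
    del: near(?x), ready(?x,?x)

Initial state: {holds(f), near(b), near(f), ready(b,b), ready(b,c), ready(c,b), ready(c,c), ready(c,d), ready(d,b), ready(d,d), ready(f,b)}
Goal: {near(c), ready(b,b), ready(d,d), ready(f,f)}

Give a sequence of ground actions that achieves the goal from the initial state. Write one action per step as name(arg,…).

1. tag(c,c)  →  {holds(c), holds(f), near(b), near(f), ready(b,b), ready(b,c), ready(c,b), ready(c,d), ready(d,b), ready(d,d), ready(f,b)}
2. move(c)  →  {holds(c), holds(f), near(b), near(c), near(f), ready(b,b), ready(b,c), ready(c,b), ready(c,c), ready(c,d), ready(d,b), ready(d,d), ready(f,b)}
3. move(f)  →  {holds(c), holds(f), near(b), near(c), near(f), ready(b,b), ready(b,c), ready(c,b), ready(c,c), ready(c,d), ready(d,b), ready(d,d), ready(f,b), ready(f,f)}

tag(c,c); move(c); move(f)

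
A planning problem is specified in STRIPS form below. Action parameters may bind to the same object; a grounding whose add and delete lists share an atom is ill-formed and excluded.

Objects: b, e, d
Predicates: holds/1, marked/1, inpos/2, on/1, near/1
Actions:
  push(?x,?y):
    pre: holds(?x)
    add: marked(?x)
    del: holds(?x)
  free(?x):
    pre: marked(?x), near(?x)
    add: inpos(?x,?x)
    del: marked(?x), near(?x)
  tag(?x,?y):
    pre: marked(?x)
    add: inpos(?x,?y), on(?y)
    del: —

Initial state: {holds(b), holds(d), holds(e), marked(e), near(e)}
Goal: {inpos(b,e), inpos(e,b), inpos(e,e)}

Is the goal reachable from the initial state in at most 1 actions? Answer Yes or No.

No

1. push(b,b)  →  {holds(d), holds(e), marked(b), marked(e), near(e)}
2. tag(b,e)  →  {holds(d), holds(e), inpos(b,e), marked(b), marked(e), near(e), on(e)}
3. tag(e,b)  →  {holds(d), holds(e), inpos(b,e), inpos(e,b), marked(b), marked(e), near(e), on(b), on(e)}
4. free(e)  →  {holds(d), holds(e), inpos(b,e), inpos(e,b), inpos(e,e), marked(b), on(b), on(e)}
optimal plan length = 4; 4 > 1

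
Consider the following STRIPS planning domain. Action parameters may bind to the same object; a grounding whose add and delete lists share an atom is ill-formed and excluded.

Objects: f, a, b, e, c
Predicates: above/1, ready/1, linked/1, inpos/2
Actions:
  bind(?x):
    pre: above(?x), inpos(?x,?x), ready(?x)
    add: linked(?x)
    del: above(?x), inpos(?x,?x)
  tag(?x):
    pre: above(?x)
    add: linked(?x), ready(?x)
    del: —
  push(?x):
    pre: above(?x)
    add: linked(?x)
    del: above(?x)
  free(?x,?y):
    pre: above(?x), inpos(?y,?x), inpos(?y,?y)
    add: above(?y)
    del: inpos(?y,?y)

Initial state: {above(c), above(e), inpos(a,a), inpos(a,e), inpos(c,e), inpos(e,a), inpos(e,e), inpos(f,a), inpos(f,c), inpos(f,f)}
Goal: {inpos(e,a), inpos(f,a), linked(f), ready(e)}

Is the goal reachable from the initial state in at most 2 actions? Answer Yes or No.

1. tag(e)  →  {above(c), above(e), inpos(a,a), inpos(a,e), inpos(c,e), inpos(e,a), inpos(e,e), inpos(f,a), inpos(f,c), inpos(f,f), linked(e), ready(e)}
2. free(c,f)  →  {above(c), above(e), above(f), inpos(a,a), inpos(a,e), inpos(c,e), inpos(e,a), inpos(e,e), inpos(f,a), inpos(f,c), linked(e), ready(e)}
3. tag(f)  →  {above(c), above(e), above(f), inpos(a,a), inpos(a,e), inpos(c,e), inpos(e,a), inpos(e,e), inpos(f,a), inpos(f,c), linked(e), linked(f), ready(e), ready(f)}
optimal plan length = 3; 3 > 2

No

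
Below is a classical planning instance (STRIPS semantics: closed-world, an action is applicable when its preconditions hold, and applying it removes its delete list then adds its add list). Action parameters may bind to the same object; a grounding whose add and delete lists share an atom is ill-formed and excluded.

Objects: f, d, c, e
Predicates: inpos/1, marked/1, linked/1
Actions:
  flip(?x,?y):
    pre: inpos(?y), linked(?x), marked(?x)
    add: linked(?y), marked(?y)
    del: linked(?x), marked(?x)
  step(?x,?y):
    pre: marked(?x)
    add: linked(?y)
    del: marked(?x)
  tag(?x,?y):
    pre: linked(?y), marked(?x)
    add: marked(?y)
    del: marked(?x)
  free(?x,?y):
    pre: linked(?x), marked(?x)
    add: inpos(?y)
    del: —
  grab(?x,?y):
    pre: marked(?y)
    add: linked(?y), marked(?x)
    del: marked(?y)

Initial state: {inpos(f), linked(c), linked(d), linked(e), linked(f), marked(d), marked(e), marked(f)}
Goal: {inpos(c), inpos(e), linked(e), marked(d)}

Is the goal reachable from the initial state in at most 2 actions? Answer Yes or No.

Yes

1. free(f,c)  →  {inpos(c), inpos(f), linked(c), linked(d), linked(e), linked(f), marked(d), marked(e), marked(f)}
2. free(f,e)  →  {inpos(c), inpos(e), inpos(f), linked(c), linked(d), linked(e), linked(f), marked(d), marked(e), marked(f)}
optimal plan length = 2; 2 ≤ 2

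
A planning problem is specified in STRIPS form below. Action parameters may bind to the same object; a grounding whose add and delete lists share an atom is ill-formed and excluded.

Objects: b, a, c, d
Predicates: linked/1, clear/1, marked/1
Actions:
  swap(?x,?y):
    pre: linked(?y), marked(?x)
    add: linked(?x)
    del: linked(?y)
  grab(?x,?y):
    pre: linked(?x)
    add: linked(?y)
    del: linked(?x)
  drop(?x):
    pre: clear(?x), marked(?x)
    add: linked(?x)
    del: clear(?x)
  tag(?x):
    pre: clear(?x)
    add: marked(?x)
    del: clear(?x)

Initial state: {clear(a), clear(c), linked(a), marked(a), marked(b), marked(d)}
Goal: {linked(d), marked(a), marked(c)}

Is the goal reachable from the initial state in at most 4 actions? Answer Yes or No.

1. swap(d,a)  →  {clear(a), clear(c), linked(d), marked(a), marked(b), marked(d)}
2. tag(c)  →  {clear(a), linked(d), marked(a), marked(b), marked(c), marked(d)}
optimal plan length = 2; 2 ≤ 4

Yes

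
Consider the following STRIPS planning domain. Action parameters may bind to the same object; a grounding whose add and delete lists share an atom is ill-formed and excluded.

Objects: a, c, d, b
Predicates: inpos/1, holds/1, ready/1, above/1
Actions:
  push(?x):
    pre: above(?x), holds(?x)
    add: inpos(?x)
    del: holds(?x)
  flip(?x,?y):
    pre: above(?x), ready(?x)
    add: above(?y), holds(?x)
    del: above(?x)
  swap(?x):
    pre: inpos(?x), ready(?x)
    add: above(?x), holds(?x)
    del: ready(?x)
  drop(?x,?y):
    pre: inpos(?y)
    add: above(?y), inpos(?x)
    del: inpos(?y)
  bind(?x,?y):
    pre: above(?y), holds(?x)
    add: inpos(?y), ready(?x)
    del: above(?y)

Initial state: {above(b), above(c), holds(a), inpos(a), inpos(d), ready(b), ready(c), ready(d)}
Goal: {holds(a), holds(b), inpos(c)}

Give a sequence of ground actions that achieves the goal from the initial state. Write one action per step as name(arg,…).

flip(b,a); drop(c,a)

1. flip(b,a)  →  {above(a), above(c), holds(a), holds(b), inpos(a), inpos(d), ready(b), ready(c), ready(d)}
2. drop(c,a)  →  {above(a), above(c), holds(a), holds(b), inpos(c), inpos(d), ready(b), ready(c), ready(d)}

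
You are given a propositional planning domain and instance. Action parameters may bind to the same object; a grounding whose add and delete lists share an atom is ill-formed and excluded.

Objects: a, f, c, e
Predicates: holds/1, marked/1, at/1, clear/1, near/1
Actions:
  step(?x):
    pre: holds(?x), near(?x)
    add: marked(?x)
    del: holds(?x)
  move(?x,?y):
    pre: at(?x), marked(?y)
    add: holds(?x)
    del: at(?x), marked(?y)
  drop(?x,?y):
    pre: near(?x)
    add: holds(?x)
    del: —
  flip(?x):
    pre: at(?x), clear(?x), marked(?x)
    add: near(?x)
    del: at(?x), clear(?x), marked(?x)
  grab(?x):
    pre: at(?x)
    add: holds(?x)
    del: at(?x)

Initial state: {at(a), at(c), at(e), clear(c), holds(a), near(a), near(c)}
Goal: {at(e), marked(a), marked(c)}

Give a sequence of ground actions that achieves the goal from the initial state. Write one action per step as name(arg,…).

1. step(a)  →  {at(a), at(c), at(e), clear(c), marked(a), near(a), near(c)}
2. drop(c,a)  →  {at(a), at(c), at(e), clear(c), holds(c), marked(a), near(a), near(c)}
3. step(c)  →  {at(a), at(c), at(e), clear(c), marked(a), marked(c), near(a), near(c)}

step(a); drop(c,a); step(c)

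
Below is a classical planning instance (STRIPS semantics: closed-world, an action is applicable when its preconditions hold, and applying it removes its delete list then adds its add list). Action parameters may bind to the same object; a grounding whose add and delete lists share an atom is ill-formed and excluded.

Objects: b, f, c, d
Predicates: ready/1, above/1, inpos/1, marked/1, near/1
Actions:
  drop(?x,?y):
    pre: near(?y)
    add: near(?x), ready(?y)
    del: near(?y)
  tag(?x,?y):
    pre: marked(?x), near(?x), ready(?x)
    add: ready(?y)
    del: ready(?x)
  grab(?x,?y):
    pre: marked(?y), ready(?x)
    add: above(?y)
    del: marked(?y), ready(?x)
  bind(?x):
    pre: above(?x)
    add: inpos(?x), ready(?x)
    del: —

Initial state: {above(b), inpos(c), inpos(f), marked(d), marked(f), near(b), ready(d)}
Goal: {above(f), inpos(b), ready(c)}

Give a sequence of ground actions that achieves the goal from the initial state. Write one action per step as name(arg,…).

drop(c,b); drop(b,c); grab(b,f); bind(b)

1. drop(c,b)  →  {above(b), inpos(c), inpos(f), marked(d), marked(f), near(c), ready(b), ready(d)}
2. drop(b,c)  →  {above(b), inpos(c), inpos(f), marked(d), marked(f), near(b), ready(b), ready(c), ready(d)}
3. grab(b,f)  →  {above(b), above(f), inpos(c), inpos(f), marked(d), near(b), ready(c), ready(d)}
4. bind(b)  →  {above(b), above(f), inpos(b), inpos(c), inpos(f), marked(d), near(b), ready(b), ready(c), ready(d)}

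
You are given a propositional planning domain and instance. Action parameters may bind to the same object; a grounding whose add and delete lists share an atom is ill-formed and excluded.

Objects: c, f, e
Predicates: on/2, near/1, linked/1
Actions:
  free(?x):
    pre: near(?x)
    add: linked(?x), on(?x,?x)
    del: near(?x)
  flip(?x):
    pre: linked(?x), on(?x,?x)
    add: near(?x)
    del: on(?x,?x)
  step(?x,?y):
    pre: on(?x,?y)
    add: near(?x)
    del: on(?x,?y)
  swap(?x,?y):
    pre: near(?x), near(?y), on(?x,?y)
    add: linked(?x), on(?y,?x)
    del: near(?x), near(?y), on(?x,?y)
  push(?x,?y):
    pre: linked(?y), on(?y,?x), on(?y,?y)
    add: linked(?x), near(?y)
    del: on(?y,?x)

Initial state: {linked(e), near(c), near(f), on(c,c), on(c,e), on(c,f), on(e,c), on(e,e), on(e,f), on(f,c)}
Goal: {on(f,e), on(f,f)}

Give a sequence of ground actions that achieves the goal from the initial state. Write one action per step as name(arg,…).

free(f); flip(e); step(f,c); swap(e,f)

1. free(f)  →  {linked(e), linked(f), near(c), on(c,c), on(c,e), on(c,f), on(e,c), on(e,e), on(e,f), on(f,c), on(f,f)}
2. flip(e)  →  {linked(e), linked(f), near(c), near(e), on(c,c), on(c,e), on(c,f), on(e,c), on(e,f), on(f,c), on(f,f)}
3. step(f,c)  →  {linked(e), linked(f), near(c), near(e), near(f), on(c,c), on(c,e), on(c,f), on(e,c), on(e,f), on(f,f)}
4. swap(e,f)  →  {linked(e), linked(f), near(c), on(c,c), on(c,e), on(c,f), on(e,c), on(f,e), on(f,f)}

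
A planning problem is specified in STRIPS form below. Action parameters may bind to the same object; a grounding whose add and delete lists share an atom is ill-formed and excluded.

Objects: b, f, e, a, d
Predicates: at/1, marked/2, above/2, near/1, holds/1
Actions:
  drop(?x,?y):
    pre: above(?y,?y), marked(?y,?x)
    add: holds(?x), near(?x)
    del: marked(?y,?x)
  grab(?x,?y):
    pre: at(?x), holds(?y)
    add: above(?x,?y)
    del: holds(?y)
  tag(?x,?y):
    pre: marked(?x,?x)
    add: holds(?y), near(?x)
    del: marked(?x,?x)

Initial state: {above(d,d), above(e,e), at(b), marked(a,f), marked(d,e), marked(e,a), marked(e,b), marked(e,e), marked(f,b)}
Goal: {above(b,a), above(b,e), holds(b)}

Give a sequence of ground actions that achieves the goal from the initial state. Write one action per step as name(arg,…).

drop(b,e); drop(e,e); drop(a,e); grab(b,e); grab(b,a)

1. drop(b,e)  →  {above(d,d), above(e,e), at(b), holds(b), marked(a,f), marked(d,e), marked(e,a), marked(e,e), marked(f,b), near(b)}
2. drop(e,e)  →  {above(d,d), above(e,e), at(b), holds(b), holds(e), marked(a,f), marked(d,e), marked(e,a), marked(f,b), near(b), near(e)}
3. drop(a,e)  →  {above(d,d), above(e,e), at(b), holds(a), holds(b), holds(e), marked(a,f), marked(d,e), marked(f,b), near(a), near(b), near(e)}
4. grab(b,e)  →  {above(b,e), above(d,d), above(e,e), at(b), holds(a), holds(b), marked(a,f), marked(d,e), marked(f,b), near(a), near(b), near(e)}
5. grab(b,a)  →  {above(b,a), above(b,e), above(d,d), above(e,e), at(b), holds(b), marked(a,f), marked(d,e), marked(f,b), near(a), near(b), near(e)}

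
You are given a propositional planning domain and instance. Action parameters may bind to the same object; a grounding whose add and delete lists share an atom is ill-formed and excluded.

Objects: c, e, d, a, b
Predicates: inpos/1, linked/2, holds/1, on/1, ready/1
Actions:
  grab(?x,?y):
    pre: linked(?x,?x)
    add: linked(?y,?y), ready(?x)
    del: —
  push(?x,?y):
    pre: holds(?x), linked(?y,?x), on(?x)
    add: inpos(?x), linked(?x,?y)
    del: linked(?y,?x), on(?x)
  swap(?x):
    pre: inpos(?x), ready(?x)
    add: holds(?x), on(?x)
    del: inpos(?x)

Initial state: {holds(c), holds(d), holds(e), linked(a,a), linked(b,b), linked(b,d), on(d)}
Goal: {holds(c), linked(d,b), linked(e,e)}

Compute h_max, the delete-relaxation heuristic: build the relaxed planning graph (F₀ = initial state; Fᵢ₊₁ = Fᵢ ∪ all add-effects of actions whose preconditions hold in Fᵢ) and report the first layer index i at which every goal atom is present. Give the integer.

F0 = init (7 atoms)
F1 = F0 ∪ {inpos(d), linked(c,c), linked(d,b), linked(d,d), linked(e,e), ready(a), ready(b)}  (14 atoms)
goal ⊆ F1  ⇒  h_max = 1

1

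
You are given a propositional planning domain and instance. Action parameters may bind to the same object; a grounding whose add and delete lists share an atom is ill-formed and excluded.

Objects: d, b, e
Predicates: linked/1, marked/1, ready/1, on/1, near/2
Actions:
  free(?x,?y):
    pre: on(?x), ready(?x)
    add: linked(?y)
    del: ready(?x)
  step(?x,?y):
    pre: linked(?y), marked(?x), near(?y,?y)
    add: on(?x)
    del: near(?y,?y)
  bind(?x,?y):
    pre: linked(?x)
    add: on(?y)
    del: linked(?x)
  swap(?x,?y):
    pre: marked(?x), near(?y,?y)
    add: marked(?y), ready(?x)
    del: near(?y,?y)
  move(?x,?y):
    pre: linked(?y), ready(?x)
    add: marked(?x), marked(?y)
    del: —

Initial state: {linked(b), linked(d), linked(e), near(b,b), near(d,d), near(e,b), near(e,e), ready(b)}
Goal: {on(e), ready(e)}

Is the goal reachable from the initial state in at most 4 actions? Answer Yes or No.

1. bind(d,e)  →  {linked(b), linked(e), near(b,b), near(d,d), near(e,b), near(e,e), on(e), ready(b)}
2. move(b,e)  →  {linked(b), linked(e), marked(b), marked(e), near(b,b), near(d,d), near(e,b), near(e,e), on(e), ready(b)}
3. swap(e,d)  →  {linked(b), linked(e), marked(b), marked(d), marked(e), near(b,b), near(e,b), near(e,e), on(e), ready(b), ready(e)}
optimal plan length = 3; 3 ≤ 4

Yes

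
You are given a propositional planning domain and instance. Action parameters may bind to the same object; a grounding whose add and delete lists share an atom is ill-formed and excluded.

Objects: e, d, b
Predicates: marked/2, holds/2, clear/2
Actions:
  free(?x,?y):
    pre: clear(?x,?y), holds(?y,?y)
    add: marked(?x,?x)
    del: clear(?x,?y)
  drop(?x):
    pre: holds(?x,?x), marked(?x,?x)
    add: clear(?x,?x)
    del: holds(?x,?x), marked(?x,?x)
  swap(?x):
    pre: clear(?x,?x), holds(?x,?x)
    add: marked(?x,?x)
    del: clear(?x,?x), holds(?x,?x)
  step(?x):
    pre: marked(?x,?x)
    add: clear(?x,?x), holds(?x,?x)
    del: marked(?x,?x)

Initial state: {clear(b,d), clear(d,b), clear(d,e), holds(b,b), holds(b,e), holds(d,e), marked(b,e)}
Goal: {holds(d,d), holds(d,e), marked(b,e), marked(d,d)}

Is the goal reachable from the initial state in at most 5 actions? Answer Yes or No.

1. free(d,b)  →  {clear(b,d), clear(d,e), holds(b,b), holds(b,e), holds(d,e), marked(b,e), marked(d,d)}
2. step(d)  →  {clear(b,d), clear(d,d), clear(d,e), holds(b,b), holds(b,e), holds(d,d), holds(d,e), marked(b,e)}
3. free(d,d)  →  {clear(b,d), clear(d,e), holds(b,b), holds(b,e), holds(d,d), holds(d,e), marked(b,e), marked(d,d)}
optimal plan length = 3; 3 ≤ 5

Yes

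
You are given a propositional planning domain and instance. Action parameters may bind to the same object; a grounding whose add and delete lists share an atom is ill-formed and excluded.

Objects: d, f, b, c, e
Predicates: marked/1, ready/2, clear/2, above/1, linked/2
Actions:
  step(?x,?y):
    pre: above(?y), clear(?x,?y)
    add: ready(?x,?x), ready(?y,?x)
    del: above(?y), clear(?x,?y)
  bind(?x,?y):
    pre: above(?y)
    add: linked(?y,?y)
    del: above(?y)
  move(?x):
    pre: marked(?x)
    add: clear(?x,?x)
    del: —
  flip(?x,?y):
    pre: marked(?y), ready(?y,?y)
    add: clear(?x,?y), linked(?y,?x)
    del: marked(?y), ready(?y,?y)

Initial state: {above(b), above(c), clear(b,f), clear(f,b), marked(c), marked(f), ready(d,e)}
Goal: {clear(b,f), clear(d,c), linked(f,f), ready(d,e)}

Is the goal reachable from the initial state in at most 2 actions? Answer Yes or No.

1. step(f,b)  →  {above(c), clear(b,f), marked(c), marked(f), ready(b,f), ready(d,e), ready(f,f)}
2. move(c)  →  {above(c), clear(b,f), clear(c,c), marked(c), marked(f), ready(b,f), ready(d,e), ready(f,f)}
3. step(c,c)  →  {clear(b,f), marked(c), marked(f), ready(b,f), ready(c,c), ready(d,e), ready(f,f)}
4. flip(d,c)  →  {clear(b,f), clear(d,c), linked(c,d), marked(f), ready(b,f), ready(d,e), ready(f,f)}
5. flip(f,f)  →  {clear(b,f), clear(d,c), clear(f,f), linked(c,d), linked(f,f), ready(b,f), ready(d,e)}
optimal plan length = 5; 5 > 2

No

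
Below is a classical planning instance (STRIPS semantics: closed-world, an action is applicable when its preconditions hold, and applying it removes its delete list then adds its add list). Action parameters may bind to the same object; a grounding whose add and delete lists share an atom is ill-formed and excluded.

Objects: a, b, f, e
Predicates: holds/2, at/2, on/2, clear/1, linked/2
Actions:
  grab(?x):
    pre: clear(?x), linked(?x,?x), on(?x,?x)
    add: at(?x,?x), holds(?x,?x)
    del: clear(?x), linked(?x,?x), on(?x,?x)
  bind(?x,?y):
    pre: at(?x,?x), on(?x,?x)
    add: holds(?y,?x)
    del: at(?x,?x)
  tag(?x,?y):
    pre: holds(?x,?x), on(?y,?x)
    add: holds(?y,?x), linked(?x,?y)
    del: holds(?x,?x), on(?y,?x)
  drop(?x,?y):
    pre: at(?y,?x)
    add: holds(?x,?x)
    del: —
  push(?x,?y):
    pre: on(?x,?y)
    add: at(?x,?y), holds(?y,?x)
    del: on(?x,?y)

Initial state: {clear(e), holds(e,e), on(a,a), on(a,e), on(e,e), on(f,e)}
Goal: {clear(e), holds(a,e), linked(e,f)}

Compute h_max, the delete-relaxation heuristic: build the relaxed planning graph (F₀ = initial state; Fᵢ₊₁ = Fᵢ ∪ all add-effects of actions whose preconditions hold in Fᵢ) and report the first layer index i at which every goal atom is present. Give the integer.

1

F0 = init (6 atoms)
F1 = F0 ∪ {at(a,a), at(a,e), at(e,e), at(f,e), holds(a,a), holds(a,e), holds(e,a), holds(e,f), holds(f,e), linked(e,a), linked(e,f)}  (17 atoms)
goal ⊆ F1  ⇒  h_max = 1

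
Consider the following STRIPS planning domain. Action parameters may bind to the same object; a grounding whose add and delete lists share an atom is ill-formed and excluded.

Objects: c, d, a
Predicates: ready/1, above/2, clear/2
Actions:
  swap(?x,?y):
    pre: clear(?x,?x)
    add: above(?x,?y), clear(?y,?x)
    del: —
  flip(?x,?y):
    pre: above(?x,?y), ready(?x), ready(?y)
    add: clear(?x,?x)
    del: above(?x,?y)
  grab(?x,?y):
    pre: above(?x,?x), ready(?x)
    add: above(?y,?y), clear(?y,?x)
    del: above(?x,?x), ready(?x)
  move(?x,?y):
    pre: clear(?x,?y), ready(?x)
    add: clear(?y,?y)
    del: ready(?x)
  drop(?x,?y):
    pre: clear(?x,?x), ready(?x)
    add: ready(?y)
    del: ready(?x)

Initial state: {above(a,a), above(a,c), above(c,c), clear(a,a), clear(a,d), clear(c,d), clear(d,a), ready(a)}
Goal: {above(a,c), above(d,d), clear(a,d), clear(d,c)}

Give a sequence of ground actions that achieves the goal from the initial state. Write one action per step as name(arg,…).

1. drop(a,c)  →  {above(a,a), above(a,c), above(c,c), clear(a,a), clear(a,d), clear(c,d), clear(d,a), ready(c)}
2. grab(c,d)  →  {above(a,a), above(a,c), above(d,d), clear(a,a), clear(a,d), clear(c,d), clear(d,a), clear(d,c)}

drop(a,c); grab(c,d)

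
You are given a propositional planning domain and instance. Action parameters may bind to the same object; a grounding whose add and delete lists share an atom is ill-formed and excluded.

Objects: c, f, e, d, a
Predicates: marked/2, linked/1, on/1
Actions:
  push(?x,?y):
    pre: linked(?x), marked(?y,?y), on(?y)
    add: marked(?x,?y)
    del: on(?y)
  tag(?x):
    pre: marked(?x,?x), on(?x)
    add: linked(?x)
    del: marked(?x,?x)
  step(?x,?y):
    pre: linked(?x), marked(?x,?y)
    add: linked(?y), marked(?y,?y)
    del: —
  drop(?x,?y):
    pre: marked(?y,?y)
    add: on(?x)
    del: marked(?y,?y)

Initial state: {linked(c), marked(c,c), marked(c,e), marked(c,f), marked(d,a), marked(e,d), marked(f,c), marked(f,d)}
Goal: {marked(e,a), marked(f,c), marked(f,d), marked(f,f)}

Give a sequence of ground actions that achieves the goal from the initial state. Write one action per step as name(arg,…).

1. step(c,f)  →  {linked(c), linked(f), marked(c,c), marked(c,e), marked(c,f), marked(d,a), marked(e,d), marked(f,c), marked(f,d), marked(f,f)}
2. step(c,e)  →  {linked(c), linked(e), linked(f), marked(c,c), marked(c,e), marked(c,f), marked(d,a), marked(e,d), marked(e,e), marked(f,c), marked(f,d), marked(f,f)}
3. step(f,d)  →  {linked(c), linked(d), linked(e), linked(f), marked(c,c), marked(c,e), marked(c,f), marked(d,a), marked(d,d), marked(e,d), marked(e,e), marked(f,c), marked(f,d), marked(f,f)}
4. step(d,a)  →  {linked(a), linked(c), linked(d), linked(e), linked(f), marked(a,a), marked(c,c), marked(c,e), marked(c,f), marked(d,a), marked(d,d), marked(e,d), marked(e,e), marked(f,c), marked(f,d), marked(f,f)}
5. drop(a,c)  →  {linked(a), linked(c), linked(d), linked(e), linked(f), marked(a,a), marked(c,e), marked(c,f), marked(d,a), marked(d,d), marked(e,d), marked(e,e), marked(f,c), marked(f,d), marked(f,f), on(a)}
6. push(e,a)  →  {linked(a), linked(c), linked(d), linked(e), linked(f), marked(a,a), marked(c,e), marked(c,f), marked(d,a), marked(d,d), marked(e,a), marked(e,d), marked(e,e), marked(f,c), marked(f,d), marked(f,f)}

step(c,f); step(c,e); step(f,d); step(d,a); drop(a,c); push(e,a)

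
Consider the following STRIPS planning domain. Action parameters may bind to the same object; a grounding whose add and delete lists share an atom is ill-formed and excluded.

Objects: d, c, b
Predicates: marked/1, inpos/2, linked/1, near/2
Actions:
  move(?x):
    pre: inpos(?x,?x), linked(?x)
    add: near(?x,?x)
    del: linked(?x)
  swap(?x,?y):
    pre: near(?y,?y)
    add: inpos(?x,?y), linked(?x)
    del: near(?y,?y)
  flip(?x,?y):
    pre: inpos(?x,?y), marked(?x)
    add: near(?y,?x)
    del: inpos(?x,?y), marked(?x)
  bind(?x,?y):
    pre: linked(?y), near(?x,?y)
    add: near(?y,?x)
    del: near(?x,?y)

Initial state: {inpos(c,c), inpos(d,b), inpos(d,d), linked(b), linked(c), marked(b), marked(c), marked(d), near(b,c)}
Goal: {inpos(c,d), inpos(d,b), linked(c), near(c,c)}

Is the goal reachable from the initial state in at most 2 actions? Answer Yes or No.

1. move(c)  →  {inpos(c,c), inpos(d,b), inpos(d,d), linked(b), marked(b), marked(c), marked(d), near(b,c), near(c,c)}
2. flip(d,d)  →  {inpos(c,c), inpos(d,b), linked(b), marked(b), marked(c), near(b,c), near(c,c), near(d,d)}
3. swap(c,d)  →  {inpos(c,c), inpos(c,d), inpos(d,b), linked(b), linked(c), marked(b), marked(c), near(b,c), near(c,c)}
optimal plan length = 3; 3 > 2

No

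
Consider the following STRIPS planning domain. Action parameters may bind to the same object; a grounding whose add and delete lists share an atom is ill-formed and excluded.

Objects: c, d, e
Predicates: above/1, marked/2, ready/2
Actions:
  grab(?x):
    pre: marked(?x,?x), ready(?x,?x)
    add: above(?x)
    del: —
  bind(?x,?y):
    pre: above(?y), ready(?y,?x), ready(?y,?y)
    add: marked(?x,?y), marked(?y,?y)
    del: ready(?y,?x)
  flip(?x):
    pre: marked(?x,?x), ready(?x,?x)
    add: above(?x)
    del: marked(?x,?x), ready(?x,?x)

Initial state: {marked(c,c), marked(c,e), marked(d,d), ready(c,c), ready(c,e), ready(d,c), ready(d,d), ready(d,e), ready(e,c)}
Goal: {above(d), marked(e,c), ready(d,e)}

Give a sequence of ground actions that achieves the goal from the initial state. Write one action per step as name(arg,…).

1. grab(c)  →  {above(c), marked(c,c), marked(c,e), marked(d,d), ready(c,c), ready(c,e), ready(d,c), ready(d,d), ready(d,e), ready(e,c)}
2. grab(d)  →  {above(c), above(d), marked(c,c), marked(c,e), marked(d,d), ready(c,c), ready(c,e), ready(d,c), ready(d,d), ready(d,e), ready(e,c)}
3. bind(e,c)  →  {above(c), above(d), marked(c,c), marked(c,e), marked(d,d), marked(e,c), ready(c,c), ready(d,c), ready(d,d), ready(d,e), ready(e,c)}

grab(c); grab(d); bind(e,c)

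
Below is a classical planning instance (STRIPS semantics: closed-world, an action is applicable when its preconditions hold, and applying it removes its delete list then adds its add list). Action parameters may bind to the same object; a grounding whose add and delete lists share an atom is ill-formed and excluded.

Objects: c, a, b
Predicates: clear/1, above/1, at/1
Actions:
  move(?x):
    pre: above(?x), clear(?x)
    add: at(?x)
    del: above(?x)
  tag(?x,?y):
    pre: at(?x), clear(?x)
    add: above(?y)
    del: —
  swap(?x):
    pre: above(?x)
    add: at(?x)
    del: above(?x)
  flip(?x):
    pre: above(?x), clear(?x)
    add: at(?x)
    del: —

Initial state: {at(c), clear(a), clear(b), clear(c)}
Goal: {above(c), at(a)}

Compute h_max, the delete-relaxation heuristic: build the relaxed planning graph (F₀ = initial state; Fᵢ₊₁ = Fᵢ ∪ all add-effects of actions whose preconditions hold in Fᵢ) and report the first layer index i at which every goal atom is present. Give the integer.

2

F0 = init (4 atoms)
F1 = F0 ∪ {above(a), above(b), above(c)}  (7 atoms)
F2 = F1 ∪ {at(a), at(b)}  (9 atoms)
goal ⊆ F2  ⇒  h_max = 2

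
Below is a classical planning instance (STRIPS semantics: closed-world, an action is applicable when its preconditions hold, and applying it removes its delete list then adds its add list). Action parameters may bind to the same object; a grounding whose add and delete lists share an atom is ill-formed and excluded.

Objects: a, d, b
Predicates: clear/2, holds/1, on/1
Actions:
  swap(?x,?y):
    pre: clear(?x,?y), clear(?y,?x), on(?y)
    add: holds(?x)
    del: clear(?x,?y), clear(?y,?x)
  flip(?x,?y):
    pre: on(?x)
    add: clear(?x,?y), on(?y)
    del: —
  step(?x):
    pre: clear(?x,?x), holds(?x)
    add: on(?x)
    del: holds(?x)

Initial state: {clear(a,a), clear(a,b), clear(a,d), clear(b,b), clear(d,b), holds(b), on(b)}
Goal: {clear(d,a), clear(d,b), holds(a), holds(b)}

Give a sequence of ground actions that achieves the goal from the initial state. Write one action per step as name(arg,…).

flip(b,d); flip(d,a); swap(a,a)

1. flip(b,d)  →  {clear(a,a), clear(a,b), clear(a,d), clear(b,b), clear(b,d), clear(d,b), holds(b), on(b), on(d)}
2. flip(d,a)  →  {clear(a,a), clear(a,b), clear(a,d), clear(b,b), clear(b,d), clear(d,a), clear(d,b), holds(b), on(a), on(b), on(d)}
3. swap(a,a)  →  {clear(a,b), clear(a,d), clear(b,b), clear(b,d), clear(d,a), clear(d,b), holds(a), holds(b), on(a), on(b), on(d)}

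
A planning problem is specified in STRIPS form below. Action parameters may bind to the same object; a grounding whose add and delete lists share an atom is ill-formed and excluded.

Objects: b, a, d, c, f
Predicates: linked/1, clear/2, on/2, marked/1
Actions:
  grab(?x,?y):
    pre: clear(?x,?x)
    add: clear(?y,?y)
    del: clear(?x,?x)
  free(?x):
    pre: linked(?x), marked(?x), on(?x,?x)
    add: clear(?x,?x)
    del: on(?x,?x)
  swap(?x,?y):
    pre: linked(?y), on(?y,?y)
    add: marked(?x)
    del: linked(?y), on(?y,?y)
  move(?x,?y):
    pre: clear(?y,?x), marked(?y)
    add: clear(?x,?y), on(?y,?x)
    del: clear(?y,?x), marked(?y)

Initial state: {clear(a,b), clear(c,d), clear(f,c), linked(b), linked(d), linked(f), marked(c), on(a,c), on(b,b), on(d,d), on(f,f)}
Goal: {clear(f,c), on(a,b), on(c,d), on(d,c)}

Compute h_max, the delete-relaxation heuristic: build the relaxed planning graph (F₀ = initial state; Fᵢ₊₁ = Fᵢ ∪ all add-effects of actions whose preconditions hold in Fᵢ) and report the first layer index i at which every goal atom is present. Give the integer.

2

F0 = init (11 atoms)
F1 = F0 ∪ {clear(d,c), marked(a), marked(b), marked(d), marked(f), on(c,d)}  (17 atoms)
F2 = F1 ∪ {clear(b,a), clear(b,b), clear(c,f), clear(d,d), clear(f,f), on(a,b), on(d,c), on(f,c)}  (25 atoms)
goal ⊆ F2  ⇒  h_max = 2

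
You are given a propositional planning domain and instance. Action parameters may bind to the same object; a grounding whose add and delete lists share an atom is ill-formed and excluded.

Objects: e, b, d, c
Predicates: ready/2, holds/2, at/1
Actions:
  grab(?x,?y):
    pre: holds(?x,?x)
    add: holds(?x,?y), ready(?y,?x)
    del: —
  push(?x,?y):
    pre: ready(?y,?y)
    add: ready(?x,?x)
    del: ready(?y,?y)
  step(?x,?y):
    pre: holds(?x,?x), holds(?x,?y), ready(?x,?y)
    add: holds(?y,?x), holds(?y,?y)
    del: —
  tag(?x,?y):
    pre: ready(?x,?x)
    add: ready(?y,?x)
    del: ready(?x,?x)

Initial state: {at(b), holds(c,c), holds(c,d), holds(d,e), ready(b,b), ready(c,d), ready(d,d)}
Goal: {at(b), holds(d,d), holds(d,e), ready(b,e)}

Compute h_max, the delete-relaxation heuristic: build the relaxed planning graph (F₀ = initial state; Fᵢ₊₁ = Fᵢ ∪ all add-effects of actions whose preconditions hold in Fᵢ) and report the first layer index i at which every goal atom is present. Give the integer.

2

F0 = init (7 atoms)
F1 = F0 ∪ {holds(c,b), holds(c,e), holds(d,c), holds(d,d), ready(b,c), ready(b,d), ready(c,b), ready(c,c), ready(d,b), ready(d,c), ready(e,b), ready(e,c), ready(e,d), ready(e,e)}  (21 atoms)
F2 = F1 ∪ {holds(b,b), holds(b,c), holds(d,b), ready(b,e), ready(c,e), ready(d,e)}  (27 atoms)
goal ⊆ F2  ⇒  h_max = 2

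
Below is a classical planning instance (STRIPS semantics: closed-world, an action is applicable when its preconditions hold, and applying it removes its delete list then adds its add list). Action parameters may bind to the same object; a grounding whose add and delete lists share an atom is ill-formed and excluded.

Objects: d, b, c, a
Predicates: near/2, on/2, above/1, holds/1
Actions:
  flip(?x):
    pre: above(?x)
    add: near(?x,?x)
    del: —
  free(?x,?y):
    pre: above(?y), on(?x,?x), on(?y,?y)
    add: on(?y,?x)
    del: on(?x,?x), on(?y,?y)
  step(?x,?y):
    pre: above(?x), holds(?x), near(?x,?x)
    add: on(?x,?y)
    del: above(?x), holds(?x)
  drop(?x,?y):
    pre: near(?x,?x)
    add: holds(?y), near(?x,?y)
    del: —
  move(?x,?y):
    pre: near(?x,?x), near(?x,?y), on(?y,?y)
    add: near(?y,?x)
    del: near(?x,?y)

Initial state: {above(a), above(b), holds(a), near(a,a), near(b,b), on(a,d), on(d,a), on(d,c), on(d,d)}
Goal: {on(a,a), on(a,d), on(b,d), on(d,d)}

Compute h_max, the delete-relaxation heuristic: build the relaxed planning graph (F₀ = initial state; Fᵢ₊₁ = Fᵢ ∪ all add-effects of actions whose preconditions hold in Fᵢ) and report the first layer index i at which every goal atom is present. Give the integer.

F0 = init (9 atoms)
F1 = F0 ∪ {holds(b), holds(c), holds(d), near(a,b), near(a,c), near(a,d), near(b,a), near(b,c), near(b,d), on(a,a), on(a,b), on(a,c)}  (21 atoms)
F2 = F1 ∪ {near(d,a), near(d,b), on(b,a), on(b,b), on(b,c), on(b,d)}  (27 atoms)
goal ⊆ F2  ⇒  h_max = 2

2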